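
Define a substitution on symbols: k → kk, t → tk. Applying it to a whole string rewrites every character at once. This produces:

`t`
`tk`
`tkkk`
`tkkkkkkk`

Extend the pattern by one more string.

Apply φ to tkkkkkkk symbol by symbol: t→tk, k→kk, k→kk, k→kk, k→kk, k→kk, k→kk, k→kk; joined: tk kk kk kk kk kk kk kk.

tkkkkkkkkkkkkkkk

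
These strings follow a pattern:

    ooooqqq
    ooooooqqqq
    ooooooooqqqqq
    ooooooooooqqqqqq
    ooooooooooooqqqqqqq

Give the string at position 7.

ooooooooooooooooqqqqqqqqq

The n-th term is 2n o's then n+1 q's, where the shown terms are n = 2, 3, 4, 5, 6.
For term 7, n = 8, so the run lengths are 16, 9.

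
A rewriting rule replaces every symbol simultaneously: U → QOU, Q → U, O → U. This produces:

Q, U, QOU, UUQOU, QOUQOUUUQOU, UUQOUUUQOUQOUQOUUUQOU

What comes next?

Rewriting the 21 symbols of UUQOUUUQOUQOUQOUUUQOU one by one yields QOU QOU U U QOU QOU QOU U U QOU U U QOU U U QOU QOU QOU U U QOU; concatenated:

QOUQOUUUQOUQOUQOUUUQOUUUQOUUUQOUQOUQOUUUQOU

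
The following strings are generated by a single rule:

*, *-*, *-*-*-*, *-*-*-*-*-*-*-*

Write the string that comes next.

*-*-*-*-*-*-*-*-*-*-*-*-*-*-*-*

Each string is two copies of the previous one joined by '-'.
So the next term is two copies of *-*-*-*-*-*-*-* with '-' between the halves.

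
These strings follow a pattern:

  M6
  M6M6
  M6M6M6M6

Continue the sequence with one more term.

Each string is two copies of the previous one concatenated.
Doubling M6M6M6M6:

M6M6M6M6M6M6M6M6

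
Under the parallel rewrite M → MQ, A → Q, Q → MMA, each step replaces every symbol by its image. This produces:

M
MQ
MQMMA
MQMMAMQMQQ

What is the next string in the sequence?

MQMMAMQMQQMQMMAMQMMAMMA

Expanding MQMMAMQMQQ: M→MQ, Q→MMA, M→MQ, M→MQ, A→Q, M→MQ, Q→MMA, M→MQ, Q→MMA, Q→MMA. Concatenated: MQ MMA MQ MQ Q MQ MMA MQ MMA MMA.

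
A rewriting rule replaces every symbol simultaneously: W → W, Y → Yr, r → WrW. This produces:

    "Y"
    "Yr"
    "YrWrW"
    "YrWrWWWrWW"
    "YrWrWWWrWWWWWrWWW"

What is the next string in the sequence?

YrWrWWWrWWWWWrWWWWWWWrWWWW

Applying the rule to each of the 17 symbols of YrWrWWWrWWWWWrWWW gives the pieces Yr WrW W WrW W W W WrW W W W W W WrW W W W, which concatenate to the answer.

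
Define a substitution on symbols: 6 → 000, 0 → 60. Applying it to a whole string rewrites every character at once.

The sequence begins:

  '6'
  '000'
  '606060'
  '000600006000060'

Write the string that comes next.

Rewriting the 15 symbols of 000600006000060 one by one yields 60 60 60 000 60 60 60 60 000 60 60 60 60 000 60; concatenated:

606060000606060600006060606000060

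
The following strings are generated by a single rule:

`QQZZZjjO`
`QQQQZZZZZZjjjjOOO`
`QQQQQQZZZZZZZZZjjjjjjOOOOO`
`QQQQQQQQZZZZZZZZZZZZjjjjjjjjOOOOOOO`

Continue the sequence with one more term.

Reading off run lengths: Q runs 2, 4, 6, 8; Z runs 3, 6, 9, 12; j runs 2, 4, 6, 8; O runs 1, 3, 5, 7 — each is linear in n (n = 1, 2, …).
For the next term, n = 5, so the run lengths are 10, 15, 10, 9.

QQQQQQQQQQZZZZZZZZZZZZZZZjjjjjjjjjjOOOOOOOOO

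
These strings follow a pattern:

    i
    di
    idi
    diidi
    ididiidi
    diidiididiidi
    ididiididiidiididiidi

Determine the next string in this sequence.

This is a Fibonacci-style word recurrence s(k) = s(k−2)·s(k−1): e.g. i·di = idi.
The next term joins diidiididiidi and ididiididiidiididiidi.

diidiididiidiididiididiidiididiidi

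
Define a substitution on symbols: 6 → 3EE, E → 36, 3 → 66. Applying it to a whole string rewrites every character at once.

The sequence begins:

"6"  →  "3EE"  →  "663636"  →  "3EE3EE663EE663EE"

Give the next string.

φ(3EE3EE663EE663EE) expands symbol-by-symbol to 66 36 36 66 36 36 3EE 3EE 66 36 36 3EE 3EE 66 36 36; joining the 16 pieces gives the next term.

6636366636363EE3EE6636363EE3EE663636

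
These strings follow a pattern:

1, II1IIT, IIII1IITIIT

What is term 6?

Every step adds II to the front and IIT to the end of the previous string.
From IIII1IITIIT, 3 further steps: IIII1IITIIT → IIIIII1IITIITIIT → IIIIIIII1IITIITIITIIT → (answer).

IIIIIIIIII1IITIITIITIITIIT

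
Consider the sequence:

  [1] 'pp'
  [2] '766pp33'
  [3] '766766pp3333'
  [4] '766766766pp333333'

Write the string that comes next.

766766766766pp33333333

s(k+1) = 766·s(k)·33, so each term gains 766 as a prefix and 33 as a suffix.
So the next term is 766·766766766pp333333·33.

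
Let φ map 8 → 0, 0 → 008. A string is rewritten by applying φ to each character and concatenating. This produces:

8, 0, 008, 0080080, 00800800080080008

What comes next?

00800800080080008008008000800800080080080

Replace each of the 17 characters of 00800800080080008 in place — 008 008 0 008 008 0 008 008 008 0 008 008 0 008 008 008 0 — and concatenate.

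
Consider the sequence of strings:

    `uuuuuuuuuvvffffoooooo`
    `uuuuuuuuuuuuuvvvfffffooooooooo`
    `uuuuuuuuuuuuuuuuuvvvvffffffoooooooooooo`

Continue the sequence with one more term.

uuuuuuuuuuuuuuuuuuuuuvvvvvfffffffooooooooooooooo

Term n consists of 4n+1 u's, followed by n v's, followed by n+2 f's, followed by 3n o's, where the shown terms are n = 2, 3, 4.
For the next term, n = 5, so the run lengths are 21, 5, 7, 15.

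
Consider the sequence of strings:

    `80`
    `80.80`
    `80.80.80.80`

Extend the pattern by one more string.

80.80.80.80.80.80.80.80

Each string is two copies of the previous one joined by '.'.
So the next term is two copies of 80.80.80.80 with '.' between the halves.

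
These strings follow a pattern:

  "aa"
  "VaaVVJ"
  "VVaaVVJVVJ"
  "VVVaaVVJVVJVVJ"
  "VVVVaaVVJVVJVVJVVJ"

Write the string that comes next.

s(k+1) = V·s(k)·VVJ, so each term gains V as a prefix and VVJ as a suffix.
One more step from VVVVaaVVJVVJVVJVVJ gives the answer.

VVVVVaaVVJVVJVVJVVJVVJ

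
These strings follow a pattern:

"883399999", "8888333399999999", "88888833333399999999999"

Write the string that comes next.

888888883333333399999999999999

Each string has the form 8^{2n} 3^{2n} 9^{3n+2} (n = 1, 2, …).
For the next term, n = 4, so the run lengths are 8, 8, 14.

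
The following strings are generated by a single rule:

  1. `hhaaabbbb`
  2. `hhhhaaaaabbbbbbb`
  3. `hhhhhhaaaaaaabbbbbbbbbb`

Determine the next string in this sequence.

hhhhhhhhaaaaaaaaabbbbbbbbbbbbb

Each string has the form h^{2n} a^{2n+1} b^{3n+1} (n = 1, 2, …).
Setting n = 4 gives 8, 9, 13 characters in each block.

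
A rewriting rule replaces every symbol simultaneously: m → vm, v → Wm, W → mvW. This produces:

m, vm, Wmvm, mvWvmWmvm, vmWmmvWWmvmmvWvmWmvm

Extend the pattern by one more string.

WmvmmvWvmvmWmmvWmvWvmWmvmvmWmmvWWmvmmvWvmWmvm

Replace each of the 20 characters of vmWmmvWWmvmmvWvmWmvm in place — Wm vm mvW vm vm Wm mvW mvW vm Wm vm vm Wm mvW Wm vm mvW vm Wm vm — and concatenate.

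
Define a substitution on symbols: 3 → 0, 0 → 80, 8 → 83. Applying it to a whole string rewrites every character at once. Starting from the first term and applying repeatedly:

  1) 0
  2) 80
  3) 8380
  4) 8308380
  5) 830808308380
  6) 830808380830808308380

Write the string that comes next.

Rewriting the 21 symbols of 830808380830808308380 one by one yields 83 0 80 83 80 83 0 83 80 83 0 80 83 80 83 0 80 83 0 83 80; concatenated:

8308083808308380830808380830808308380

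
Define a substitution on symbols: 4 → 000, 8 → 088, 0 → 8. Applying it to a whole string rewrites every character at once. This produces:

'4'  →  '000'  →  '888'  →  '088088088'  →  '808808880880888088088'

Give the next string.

088808808880880880888088088808808808880880888088088

Replace each of the 21 characters of 808808880880888088088 in place — 088 8 088 088 8 088 088 088 8 088 088 8 088 088 088 8 088 088 8 088 088 — and concatenate.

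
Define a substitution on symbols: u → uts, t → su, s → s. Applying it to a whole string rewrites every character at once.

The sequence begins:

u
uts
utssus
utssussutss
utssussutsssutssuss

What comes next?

utssussutsssutssusssutssussutsss

Applying the rule to each of the 19 symbols of utssussutsssutssuss gives the pieces uts su s s uts s s uts su s s s uts su s s uts s s, which concatenate to the answer.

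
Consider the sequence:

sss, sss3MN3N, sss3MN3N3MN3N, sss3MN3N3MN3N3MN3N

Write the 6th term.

Every step adds 3MN3N to the end: s(k+1) = s(k)·3MN3N.
From sss3MN3N3MN3N3MN3N, 2 further steps: sss3MN3N3MN3N3MN3N → sss3MN3N3MN3N3MN3N3MN3N → (answer).

sss3MN3N3MN3N3MN3N3MN3N3MN3N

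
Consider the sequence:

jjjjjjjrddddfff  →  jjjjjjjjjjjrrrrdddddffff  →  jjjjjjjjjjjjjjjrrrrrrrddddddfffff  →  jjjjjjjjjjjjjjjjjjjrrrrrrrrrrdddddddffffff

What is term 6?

Term n consists of 4n+3 j's, followed by 3n-2 r's, followed by n+3 d's, followed by n+2 f's (n = 1, 2, …).
Setting n = 6 gives 27, 16, 9, 8 characters in each block.

jjjjjjjjjjjjjjjjjjjjjjjjjjjrrrrrrrrrrrrrrrrdddddddddffffffff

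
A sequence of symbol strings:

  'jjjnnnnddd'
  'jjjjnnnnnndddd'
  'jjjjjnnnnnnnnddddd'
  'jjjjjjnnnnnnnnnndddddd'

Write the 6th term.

The n-th term is n+1 j's then 2n n's then n+1 d's, where the shown terms are n = 2, 3, 4, 5.
For term 6, n = 7, so the run lengths are 8, 14, 8.

jjjjjjjjnnnnnnnnnnnnnndddddddd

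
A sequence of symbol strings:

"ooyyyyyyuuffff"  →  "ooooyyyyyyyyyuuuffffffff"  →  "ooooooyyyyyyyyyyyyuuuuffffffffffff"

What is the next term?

ooooooooyyyyyyyyyyyyyyyuuuuuffffffffffffffff

Term n consists of 2n o's, followed by 3n+3 y's, followed by n+1 u's, followed by 4n f's (n = 1, 2, …).
At n = 4 the blocks have lengths 8, 15, 5, 16.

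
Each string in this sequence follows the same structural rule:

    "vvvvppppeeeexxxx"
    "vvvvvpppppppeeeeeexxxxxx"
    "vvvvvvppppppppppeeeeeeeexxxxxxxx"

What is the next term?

vvvvvvvpppppppppppppeeeeeeeeeexxxxxxxxxx

Reading off run lengths: v runs 4, 5, 6; p runs 4, 7, 10; e runs 4, 6, 8; x runs 4, 6, 8 — each is linear in n (n = 1, 2, …).
Setting n = 4 gives 7, 13, 10, 10 characters in each block.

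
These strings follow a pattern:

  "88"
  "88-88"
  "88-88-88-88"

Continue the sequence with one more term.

Every step duplicates the string with '-' between the halves.
One more doubling of 88-88-88-88 gives the answer.

88-88-88-88-88-88-88-88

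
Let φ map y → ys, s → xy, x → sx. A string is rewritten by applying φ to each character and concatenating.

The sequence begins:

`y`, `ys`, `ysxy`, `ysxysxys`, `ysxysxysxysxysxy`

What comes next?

Rewriting the 16 symbols of ysxysxysxysxysxy one by one yields ys xy sx ys xy sx ys xy sx ys xy sx ys xy sx ys; concatenated:

ysxysxysxysxysxysxysxysxysxysxys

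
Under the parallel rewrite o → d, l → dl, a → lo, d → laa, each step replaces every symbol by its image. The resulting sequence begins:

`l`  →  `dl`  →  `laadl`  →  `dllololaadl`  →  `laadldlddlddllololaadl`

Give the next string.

φ(laadldlddlddllololaadl) expands symbol-by-symbol to dl lo lo laa dl laa dl laa laa dl laa laa dl dl d dl d dl lo lo laa dl; joining the 22 pieces gives the next term.

dllololaadllaadllaalaadllaalaadldlddlddllololaadl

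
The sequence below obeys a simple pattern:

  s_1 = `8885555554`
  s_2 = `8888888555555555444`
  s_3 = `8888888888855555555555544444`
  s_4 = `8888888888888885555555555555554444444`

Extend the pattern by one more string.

8888888888888888888555555555555555555444444444

Reading off run lengths: 8 runs 3, 7, 11, 15; 5 runs 6, 9, 12, 15; 4 runs 1, 3, 5, 7 — each is linear in n (n = 1, 2, …).
Setting n = 5 gives 19, 18, 9 characters in each block.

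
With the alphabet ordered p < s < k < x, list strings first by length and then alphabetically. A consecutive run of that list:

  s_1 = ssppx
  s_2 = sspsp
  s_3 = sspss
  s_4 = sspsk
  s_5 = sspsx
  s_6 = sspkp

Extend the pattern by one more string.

sspks

Find the rightmost character of sspkp below x, bump it to the next letter, and reset everything to its right to p.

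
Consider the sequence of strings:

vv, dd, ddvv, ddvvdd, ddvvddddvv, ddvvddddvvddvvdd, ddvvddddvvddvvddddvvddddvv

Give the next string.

ddvvddddvvddvvddddvvddddvvddvvddddvvddvvdd

Each term (from the third on) is the previous term followed by the one before it: term 3 = dd·vv = ddvv.
The next term joins ddvvddddvvddvvddddvvddddvv and ddvvddddvvddvvdd.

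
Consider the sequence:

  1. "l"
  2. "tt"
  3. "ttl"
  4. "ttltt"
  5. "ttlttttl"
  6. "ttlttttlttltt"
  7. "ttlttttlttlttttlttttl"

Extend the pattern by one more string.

This is a Fibonacci-style word recurrence s(k) = s(k−1)·s(k−2): e.g. tt·l = ttl.
So term 8 is ttlttttlttlttttlttttl·ttlttttlttltt.

ttlttttlttlttttlttttlttlttttlttltt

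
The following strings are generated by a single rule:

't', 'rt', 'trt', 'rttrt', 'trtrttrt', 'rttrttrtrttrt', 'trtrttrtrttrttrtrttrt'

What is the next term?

Each term (from the third on) is the two preceding terms concatenated in order: term 3 = t·rt = trt.
The next term joins rttrttrtrttrt and trtrttrtrttrttrtrttrt.

rttrttrtrttrttrtrttrtrttrttrtrttrt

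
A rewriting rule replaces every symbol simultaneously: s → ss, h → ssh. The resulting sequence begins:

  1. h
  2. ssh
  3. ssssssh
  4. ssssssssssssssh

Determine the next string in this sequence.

Rewriting the 15 symbols of ssssssssssssssh one by one yields ss ss ss ss ss ss ss ss ss ss ss ss ss ss ssh; concatenated:

ssssssssssssssssssssssssssssssh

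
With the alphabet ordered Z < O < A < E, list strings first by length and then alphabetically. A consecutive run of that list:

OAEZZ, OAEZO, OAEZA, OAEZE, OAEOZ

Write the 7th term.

Continuing the enumeration 2 steps past OAEOZ: OAEOZ → OAEOO → (answer).

OAEOA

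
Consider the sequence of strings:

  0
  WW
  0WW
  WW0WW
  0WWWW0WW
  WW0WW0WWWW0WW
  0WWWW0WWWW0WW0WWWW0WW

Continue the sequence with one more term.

From term 3 onward, concatenate the second-to-last term with the last: 0·WW = 0WW, WW·0WW = WW0WW, …
So term 8 is WW0WW0WWWW0WW·0WWWW0WWWW0WW0WWWW0WW.

WW0WW0WWWW0WW0WWWW0WWWW0WW0WWWW0WW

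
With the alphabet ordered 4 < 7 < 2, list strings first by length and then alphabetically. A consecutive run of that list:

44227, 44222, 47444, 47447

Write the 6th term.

Stepping forward 2 times from 47447: 47447 → 47442, then the target.

47474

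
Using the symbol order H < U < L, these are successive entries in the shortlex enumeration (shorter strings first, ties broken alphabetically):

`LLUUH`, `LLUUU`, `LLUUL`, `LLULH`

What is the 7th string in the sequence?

Continuing the enumeration 3 steps past LLULH: LLULH → LLULU → LLULL → (answer).

LLLHH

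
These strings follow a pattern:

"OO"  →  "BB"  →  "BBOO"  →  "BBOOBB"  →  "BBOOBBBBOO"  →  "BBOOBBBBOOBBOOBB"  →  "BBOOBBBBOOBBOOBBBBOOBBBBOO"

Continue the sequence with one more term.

BBOOBBBBOOBBOOBBBBOOBBBBOOBBOOBBBBOOBBOOBB

This is a Fibonacci-style word recurrence s(k) = s(k−1)·s(k−2): e.g. BB·OO = BBOO.
Continuing: BBOOBBBBOOBBOOBBBBOOBBBBOO · BBOOBBBBOOBBOOBB gives term 8.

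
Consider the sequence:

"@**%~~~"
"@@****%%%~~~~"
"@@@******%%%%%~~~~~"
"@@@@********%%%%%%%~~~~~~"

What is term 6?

Term n consists of n @'s, followed by 2n *'s, followed by 2n-1 %'s, followed by n+2 ~'s (n = 1, 2, …).
At n = 6 the blocks have lengths 6, 12, 11, 8.

@@@@@@************%%%%%%%%%%%~~~~~~~~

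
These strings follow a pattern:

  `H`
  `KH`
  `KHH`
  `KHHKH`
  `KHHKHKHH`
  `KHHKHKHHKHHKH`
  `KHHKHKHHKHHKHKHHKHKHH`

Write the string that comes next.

KHHKHKHHKHHKHKHHKHKHHKHHKHKHHKHHKH

This is a Fibonacci-style word recurrence s(k) = s(k−1)·s(k−2): e.g. KH·H = KHH.
The next term joins KHHKHKHHKHHKHKHHKHKHH and KHHKHKHHKHHKH.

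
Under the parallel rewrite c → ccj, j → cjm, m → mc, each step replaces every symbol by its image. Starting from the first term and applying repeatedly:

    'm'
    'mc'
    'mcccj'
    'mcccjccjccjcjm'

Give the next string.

mcccjccjccjcjmccjccjcjmccjccjcjmccjcjmmc

Replace each of the 14 characters of mcccjccjccjcjm in place — mc ccj ccj ccj cjm ccj ccj cjm ccj ccj cjm ccj cjm mc — and concatenate.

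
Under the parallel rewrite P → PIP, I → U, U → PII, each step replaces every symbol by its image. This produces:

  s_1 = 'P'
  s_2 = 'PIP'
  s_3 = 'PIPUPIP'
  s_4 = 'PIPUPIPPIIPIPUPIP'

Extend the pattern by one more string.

Rewriting the 17 symbols of PIPUPIPPIIPIPUPIP one by one yields PIP U PIP PII PIP U PIP PIP U U PIP U PIP PII PIP U PIP; concatenated:

PIPUPIPPIIPIPUPIPPIPUUPIPUPIPPIIPIPUPIP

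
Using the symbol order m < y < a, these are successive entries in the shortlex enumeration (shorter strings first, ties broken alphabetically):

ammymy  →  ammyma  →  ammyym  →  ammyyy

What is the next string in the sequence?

Treat ammyyy as a base-3 numeral over the given alphabet and add one, carrying through any trailing a's.

ammyya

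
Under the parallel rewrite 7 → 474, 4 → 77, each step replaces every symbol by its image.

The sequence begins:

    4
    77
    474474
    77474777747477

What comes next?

47447477474774744744744747747477474474

Applying the rule to each of the 14 symbols of 77474777747477 gives the pieces 474 474 77 474 77 474 474 474 474 77 474 77 474 474, which concatenate to the answer.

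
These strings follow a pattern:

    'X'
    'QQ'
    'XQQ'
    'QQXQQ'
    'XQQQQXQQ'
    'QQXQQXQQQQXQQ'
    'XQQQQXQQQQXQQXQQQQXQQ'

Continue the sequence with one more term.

QQXQQXQQQQXQQXQQQQXQQQQXQQXQQQQXQQ

This is a Fibonacci-style word recurrence s(k) = s(k−2)·s(k−1): e.g. X·QQ = XQQ.
Continuing: QQXQQXQQQQXQQ · XQQQQXQQQQXQQXQQQQXQQ gives term 8.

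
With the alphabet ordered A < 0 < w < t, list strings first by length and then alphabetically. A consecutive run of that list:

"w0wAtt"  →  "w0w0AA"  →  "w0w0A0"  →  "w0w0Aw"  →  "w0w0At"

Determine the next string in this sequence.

w0w00A

Treat w0w0At as a base-4 numeral over the given alphabet and add one, carrying through any trailing t's.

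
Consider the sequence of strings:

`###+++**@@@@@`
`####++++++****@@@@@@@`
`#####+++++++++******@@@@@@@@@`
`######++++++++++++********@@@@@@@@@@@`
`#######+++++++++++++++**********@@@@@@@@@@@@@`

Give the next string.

Reading off run lengths: # runs 3, 4, 5, 6, 7; + runs 3, 6, 9, 12, 15; * runs 2, 4, 6, 8, 10; @ runs 5, 7, 9, 11, 13 — each is linear in n (n = 1, 2, …).
For the next term, n = 6, so the run lengths are 8, 18, 12, 15.

########++++++++++++++++++************@@@@@@@@@@@@@@@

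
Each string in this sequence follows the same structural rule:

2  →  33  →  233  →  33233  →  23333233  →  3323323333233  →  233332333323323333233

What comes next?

From term 3 onward, concatenate the second-to-last term with the last: 2·33 = 233, 33·233 = 33233, …
So term 8 is 3323323333233·233332333323323333233.

3323323333233233332333323323333233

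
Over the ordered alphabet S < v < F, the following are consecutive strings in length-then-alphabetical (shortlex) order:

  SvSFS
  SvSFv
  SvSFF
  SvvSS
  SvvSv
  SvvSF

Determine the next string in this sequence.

SvvvS

Treat SvvSF as a base-3 numeral over the given alphabet and add one, carrying through any trailing F's.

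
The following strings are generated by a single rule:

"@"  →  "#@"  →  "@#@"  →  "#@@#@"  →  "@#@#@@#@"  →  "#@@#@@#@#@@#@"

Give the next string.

Each term (from the third on) is the two preceding terms concatenated in order: term 3 = @·#@ = @#@.
So term 7 is @#@#@@#@·#@@#@@#@#@@#@.

@#@#@@#@#@@#@@#@#@@#@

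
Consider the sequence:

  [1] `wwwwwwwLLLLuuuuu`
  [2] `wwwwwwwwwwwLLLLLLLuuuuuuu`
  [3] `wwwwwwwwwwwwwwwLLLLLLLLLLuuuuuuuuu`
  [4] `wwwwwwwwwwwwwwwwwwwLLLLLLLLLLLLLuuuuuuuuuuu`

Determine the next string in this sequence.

wwwwwwwwwwwwwwwwwwwwwwwLLLLLLLLLLLLLLLLuuuuuuuuuuuuu

Reading off run lengths: w runs 7, 11, 15, 19; L runs 4, 7, 10, 13; u runs 5, 7, 9, 11 — each is linear in n, where the shown terms are n = 2, 3, 4, 5.
At n = 6 the blocks have lengths 23, 16, 13.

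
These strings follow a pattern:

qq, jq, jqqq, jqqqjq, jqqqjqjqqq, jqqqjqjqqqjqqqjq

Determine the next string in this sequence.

From term 3 onward, concatenate the last term with the second-to-last: jq·qq = jqqq, jqqq·jq = jqqqjq, …
So term 7 is jqqqjqjqqqjqqqjq·jqqqjqjqqq.

jqqqjqjqqqjqqqjqjqqqjqjqqq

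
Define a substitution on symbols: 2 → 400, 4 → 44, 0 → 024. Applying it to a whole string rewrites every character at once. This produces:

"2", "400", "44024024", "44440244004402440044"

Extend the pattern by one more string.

444444440244004444024024444402440044440240244444

Applying the rule to each of the 20 symbols of 44440244004402440044 gives the pieces 44 44 44 44 024 400 44 44 024 024 44 44 024 400 44 44 024 024 44 44, which concatenate to the answer.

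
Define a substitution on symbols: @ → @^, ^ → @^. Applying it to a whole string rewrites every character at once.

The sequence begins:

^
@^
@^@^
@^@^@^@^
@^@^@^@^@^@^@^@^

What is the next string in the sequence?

Rewriting the 16 symbols of @^@^@^@^@^@^@^@^ one by one yields @^ @^ @^ @^ @^ @^ @^ @^ @^ @^ @^ @^ @^ @^ @^ @^; concatenated:

@^@^@^@^@^@^@^@^@^@^@^@^@^@^@^@^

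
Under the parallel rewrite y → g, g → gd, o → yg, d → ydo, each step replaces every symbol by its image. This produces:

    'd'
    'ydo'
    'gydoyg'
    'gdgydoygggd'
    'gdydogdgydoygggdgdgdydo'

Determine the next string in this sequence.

gdydogydoyggdydogdgydoygggdgdgdydogdydogdydogydoyg

φ(gdydogdgydoygggdgdgdydo) expands symbol-by-symbol to gd ydo g ydo yg gd ydo gd g ydo yg g gd gd gd ydo gd ydo gd ydo g ydo yg; joining the 23 pieces gives the next term.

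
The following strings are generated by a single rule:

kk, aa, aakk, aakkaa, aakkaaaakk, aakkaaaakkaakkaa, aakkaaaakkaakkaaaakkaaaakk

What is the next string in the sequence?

From term 3 onward, concatenate the last term with the second-to-last: aa·kk = aakk, aakk·aa = aakkaa, …
The next term joins aakkaaaakkaakkaaaakkaaaakk and aakkaaaakkaakkaa.

aakkaaaakkaakkaaaakkaaaakkaakkaaaakkaakkaa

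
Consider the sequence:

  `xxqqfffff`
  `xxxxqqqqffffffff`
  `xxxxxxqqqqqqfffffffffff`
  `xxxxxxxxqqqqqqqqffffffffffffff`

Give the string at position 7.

xxxxxxxxxxxxxxqqqqqqqqqqqqqqfffffffffffffffffffffff

Each string has the form x^{2n} q^{2n} f^{3n+2} (n = 1, 2, …).
Setting n = 7 gives 14, 14, 23 characters in each block.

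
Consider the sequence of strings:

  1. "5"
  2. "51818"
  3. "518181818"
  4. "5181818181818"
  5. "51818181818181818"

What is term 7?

Each term is the previous one with 1818 appended.
From 51818181818181818, 2 further steps: 51818181818181818 → 518181818181818181818 → (answer).

5181818181818181818181818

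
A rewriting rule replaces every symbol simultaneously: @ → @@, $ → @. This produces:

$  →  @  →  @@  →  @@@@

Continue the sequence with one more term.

@@@@@@@@

Expanding @@@@: @→@@, @→@@, @→@@, @→@@. Concatenated: @@ @@ @@ @@.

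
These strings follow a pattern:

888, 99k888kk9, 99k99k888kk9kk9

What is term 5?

99k99k99k99k888kk9kk9kk9kk9

Every step adds 99k to the front and kk9 to the end of the previous string.
From 99k99k888kk9kk9, 2 further steps: 99k99k888kk9kk9 → 99k99k99k888kk9kk9kk9 → (answer).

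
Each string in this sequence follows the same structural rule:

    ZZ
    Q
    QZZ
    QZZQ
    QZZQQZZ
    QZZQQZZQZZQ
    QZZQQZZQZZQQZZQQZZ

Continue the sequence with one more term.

QZZQQZZQZZQQZZQQZZQZZQQZZQZZQ

This is a Fibonacci-style word recurrence s(k) = s(k−1)·s(k−2): e.g. Q·ZZ = QZZ.
Continuing: QZZQQZZQZZQQZZQQZZ · QZZQQZZQZZQ gives term 8.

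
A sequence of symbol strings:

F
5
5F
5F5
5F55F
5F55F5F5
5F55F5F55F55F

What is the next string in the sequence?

5F55F5F55F55F5F55F5F5

Each term (from the third on) is the previous term followed by the one before it: term 3 = 5·F = 5F.
So term 8 is 5F55F5F55F55F·5F55F5F5.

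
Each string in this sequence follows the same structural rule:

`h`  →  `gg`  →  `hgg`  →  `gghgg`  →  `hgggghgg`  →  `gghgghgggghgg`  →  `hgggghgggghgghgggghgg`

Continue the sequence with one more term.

gghgghgggghgghgggghgggghgghgggghgg

Each term (from the third on) is the two preceding terms concatenated in order: term 3 = h·gg = hgg.
So term 8 is gghgghgggghgg·hgggghgggghgghgggghgg.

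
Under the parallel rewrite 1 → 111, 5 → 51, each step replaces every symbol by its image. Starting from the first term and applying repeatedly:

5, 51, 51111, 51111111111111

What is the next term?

Rewriting the 14 symbols of 51111111111111 one by one yields 51 111 111 111 111 111 111 111 111 111 111 111 111 111; concatenated:

51111111111111111111111111111111111111111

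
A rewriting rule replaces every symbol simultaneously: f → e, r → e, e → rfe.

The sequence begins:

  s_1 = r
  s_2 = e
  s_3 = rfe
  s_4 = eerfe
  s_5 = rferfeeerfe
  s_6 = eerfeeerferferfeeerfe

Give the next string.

Rewriting the 21 symbols of eerfeeerferferfeeerfe one by one yields rfe rfe e e rfe rfe rfe e e rfe e e rfe e e rfe rfe rfe e e rfe; concatenated:

rferfeeerferferfeeerfeeerfeeerferferfeeerfe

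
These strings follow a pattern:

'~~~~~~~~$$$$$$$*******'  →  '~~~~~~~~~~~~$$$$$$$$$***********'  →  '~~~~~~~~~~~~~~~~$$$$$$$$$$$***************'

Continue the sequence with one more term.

Term n consists of 4n ~'s, followed by 2n+3 $'s, followed by 4n-1 *'s, where the shown terms are n = 2, 3, 4.
At n = 5 the blocks have lengths 20, 13, 19.

~~~~~~~~~~~~~~~~~~~~$$$$$$$$$$$$$*******************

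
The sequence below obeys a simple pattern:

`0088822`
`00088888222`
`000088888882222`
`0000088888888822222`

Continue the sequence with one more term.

00000088888888888222222

Reading off run lengths: 0 runs 2, 3, 4, 5; 8 runs 3, 5, 7, 9; 2 runs 2, 3, 4, 5 — each is linear in n, where the shown terms are n = 2, 3, 4, 5.
At n = 6 the blocks have lengths 6, 11, 6.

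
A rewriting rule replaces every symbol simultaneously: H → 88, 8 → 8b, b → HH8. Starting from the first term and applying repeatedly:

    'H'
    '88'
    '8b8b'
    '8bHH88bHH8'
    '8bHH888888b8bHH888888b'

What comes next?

Replace each of the 22 characters of 8bHH888888b8bHH888888b in place — 8b HH8 88 88 8b 8b 8b 8b 8b 8b HH8 8b HH8 88 88 8b 8b 8b 8b 8b 8b HH8 — and concatenate.

8bHH888888b8b8b8b8b8bHH88bHH888888b8b8b8b8b8bHH8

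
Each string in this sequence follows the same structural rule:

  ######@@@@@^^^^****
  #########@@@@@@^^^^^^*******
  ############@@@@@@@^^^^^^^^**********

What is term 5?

##################@@@@@@@@@^^^^^^^^^^^^****************

Term n consists of 3n #'s, followed by n+3 @'s, followed by 2n ^'s, followed by 3n-2 *'s, where the shown terms are n = 2, 3, 4.
Setting n = 6 gives 18, 9, 12, 16 characters in each block.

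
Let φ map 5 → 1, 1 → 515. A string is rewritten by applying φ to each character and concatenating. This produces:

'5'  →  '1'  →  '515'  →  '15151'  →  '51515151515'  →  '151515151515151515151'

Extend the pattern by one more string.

5151515151515151515151515151515151515151515

φ(151515151515151515151) expands symbol-by-symbol to 515 1 515 1 515 1 515 1 515 1 515 1 515 1 515 1 515 1 515 1 515; joining the 21 pieces gives the next term.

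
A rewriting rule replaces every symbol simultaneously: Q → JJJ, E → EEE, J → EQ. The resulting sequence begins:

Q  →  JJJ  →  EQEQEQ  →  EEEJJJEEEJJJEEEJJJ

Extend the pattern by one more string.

Replace each of the 18 characters of EEEJJJEEEJJJEEEJJJ in place — EEE EEE EEE EQ EQ EQ EEE EEE EEE EQ EQ EQ EEE EEE EEE EQ EQ EQ — and concatenate.

EEEEEEEEEEQEQEQEEEEEEEEEEQEQEQEEEEEEEEEEQEQEQ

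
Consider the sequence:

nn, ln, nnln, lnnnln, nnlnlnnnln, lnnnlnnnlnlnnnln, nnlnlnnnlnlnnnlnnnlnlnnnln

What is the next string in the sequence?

Each term (from the third on) is the two preceding terms concatenated in order: term 3 = nn·ln = nnln.
The next term joins lnnnlnnnlnlnnnln and nnlnlnnnlnlnnnlnnnlnlnnnln.

lnnnlnnnlnlnnnlnnnlnlnnnlnlnnnlnnnlnlnnnln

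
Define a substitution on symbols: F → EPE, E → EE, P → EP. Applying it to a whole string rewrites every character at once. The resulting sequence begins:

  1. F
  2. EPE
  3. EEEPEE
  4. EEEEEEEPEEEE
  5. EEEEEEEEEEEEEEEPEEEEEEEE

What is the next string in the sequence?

Applying the rule to each of the 24 symbols of EEEEEEEEEEEEEEEPEEEEEEEE gives the pieces EE EE EE EE EE EE EE EE EE EE EE EE EE EE EE EP EE EE EE EE EE EE EE EE, which concatenate to the answer.

EEEEEEEEEEEEEEEEEEEEEEEEEEEEEEEPEEEEEEEEEEEEEEEE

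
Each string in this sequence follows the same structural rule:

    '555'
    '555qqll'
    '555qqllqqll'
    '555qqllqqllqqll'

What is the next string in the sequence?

Every step adds qqll to the end: s(k+1) = s(k)·qqll.
So the next term is 555qqllqqllqqll·qqll.

555qqllqqllqqllqqll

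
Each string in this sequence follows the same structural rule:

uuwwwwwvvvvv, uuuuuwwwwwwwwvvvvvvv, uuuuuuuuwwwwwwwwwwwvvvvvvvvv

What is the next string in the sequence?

uuuuuuuuuuuwwwwwwwwwwwwwwvvvvvvvvvvv

Term n consists of 3n-1 u's, followed by 3n+2 w's, followed by 2n+3 v's (n = 1, 2, …).
For the next term, n = 4, so the run lengths are 11, 14, 11.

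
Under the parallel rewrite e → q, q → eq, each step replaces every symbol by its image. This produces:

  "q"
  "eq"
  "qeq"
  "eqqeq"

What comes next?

qeqeqqeq

Expanding eqqeq: e→q, q→eq, q→eq, e→q, q→eq. Concatenated: q eq eq q eq.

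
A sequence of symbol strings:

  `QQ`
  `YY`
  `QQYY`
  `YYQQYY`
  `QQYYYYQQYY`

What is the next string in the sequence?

YYQQYYQQYYYYQQYY

This is a Fibonacci-style word recurrence s(k) = s(k−2)·s(k−1): e.g. QQ·YY = QQYY.
The next term joins YYQQYY and QQYYYYQQYY.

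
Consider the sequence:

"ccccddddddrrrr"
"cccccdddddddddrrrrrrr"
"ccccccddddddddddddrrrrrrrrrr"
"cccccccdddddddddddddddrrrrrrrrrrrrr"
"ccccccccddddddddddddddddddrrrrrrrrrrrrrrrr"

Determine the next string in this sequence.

The n-th term is n+2 c's then 3n d's then 3n-2 r's, where the shown terms are n = 2, 3, 4, 5, 6.
At n = 7 the blocks have lengths 9, 21, 19.

cccccccccdddddddddddddddddddddrrrrrrrrrrrrrrrrrrr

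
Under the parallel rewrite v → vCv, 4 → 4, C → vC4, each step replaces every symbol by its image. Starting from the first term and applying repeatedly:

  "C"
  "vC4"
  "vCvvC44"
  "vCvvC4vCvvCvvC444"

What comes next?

Replace each of the 17 characters of vCvvC4vCvvCvvC444 in place — vCv vC4 vCv vCv vC4 4 vCv vC4 vCv vCv vC4 vCv vCv vC4 4 4 4 — and concatenate.

vCvvC4vCvvCvvC44vCvvC4vCvvCvvC4vCvvCvvC4444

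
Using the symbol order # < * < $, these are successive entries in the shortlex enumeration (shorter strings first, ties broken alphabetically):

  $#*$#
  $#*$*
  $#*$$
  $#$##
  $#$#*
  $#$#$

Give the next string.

$#$*#

Find the rightmost character of $#$#$ below $, bump it to the next letter, and reset everything to its right to #.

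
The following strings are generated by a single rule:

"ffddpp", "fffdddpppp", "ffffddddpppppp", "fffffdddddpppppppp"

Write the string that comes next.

ffffffddddddpppppppppp

Reading off run lengths: f runs 2, 3, 4, 5; d runs 2, 3, 4, 5; p runs 2, 4, 6, 8 — each is linear in n (n = 1, 2, …).
For the next term, n = 5, so the run lengths are 6, 6, 10.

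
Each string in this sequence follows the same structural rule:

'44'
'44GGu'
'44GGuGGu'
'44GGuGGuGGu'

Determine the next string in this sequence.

The strings grow by a fixed suffix GGu each time.
Applying this once more to 44GGuGGuGGu:

44GGuGGuGGuGGu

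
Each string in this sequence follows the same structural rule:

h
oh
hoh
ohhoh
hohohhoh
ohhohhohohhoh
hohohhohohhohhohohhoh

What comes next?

ohhohhohohhohhohohhohohhohhohohhoh

From term 3 onward, concatenate the second-to-last term with the last: h·oh = hoh, oh·hoh = ohhoh, …
So term 8 is ohhohhohohhoh·hohohhohohhohhohohhoh.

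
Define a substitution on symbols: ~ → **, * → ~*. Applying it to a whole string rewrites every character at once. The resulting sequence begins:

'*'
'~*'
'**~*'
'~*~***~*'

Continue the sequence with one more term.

Rewriting each symbol of ~*~***~*: ~→**, *→~*, ~→**, *→~*, *→~*, *→~*, ~→**, *→~*, which concatenates to ** ~* ** ~* ~* ~* ** ~*.

**~***~*~*~***~*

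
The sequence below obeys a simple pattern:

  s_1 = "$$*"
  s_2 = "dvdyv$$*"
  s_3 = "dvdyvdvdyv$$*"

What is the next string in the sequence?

Each term is the previous one with dvdyv prepended.
One more step from dvdyvdvdyv$$* gives the answer.

dvdyvdvdyvdvdyv$$*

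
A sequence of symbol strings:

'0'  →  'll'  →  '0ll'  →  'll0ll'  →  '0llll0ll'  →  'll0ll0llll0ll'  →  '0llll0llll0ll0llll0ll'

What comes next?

From term 3 onward, concatenate the second-to-last term with the last: 0·ll = 0ll, ll·0ll = ll0ll, …
So term 8 is ll0ll0llll0ll·0llll0llll0ll0llll0ll.

ll0ll0llll0ll0llll0llll0ll0llll0ll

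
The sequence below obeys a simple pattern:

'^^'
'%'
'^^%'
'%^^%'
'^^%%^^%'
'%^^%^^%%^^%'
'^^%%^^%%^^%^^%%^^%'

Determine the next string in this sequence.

%^^%^^%%^^%^^%%^^%%^^%^^%%^^%

From term 3 onward, concatenate the second-to-last term with the last: ^^·% = ^^%, %·^^% = %^^%, …
So term 8 is %^^%^^%%^^%·^^%%^^%%^^%^^%%^^%.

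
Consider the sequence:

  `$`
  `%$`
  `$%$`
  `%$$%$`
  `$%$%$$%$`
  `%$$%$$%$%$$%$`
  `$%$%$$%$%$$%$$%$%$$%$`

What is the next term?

This is a Fibonacci-style word recurrence s(k) = s(k−2)·s(k−1): e.g. $·%$ = $%$.
So term 8 is %$$%$$%$%$$%$·$%$%$$%$%$$%$$%$%$$%$.

%$$%$$%$%$$%$$%$%$$%$%$$%$$%$%$$%$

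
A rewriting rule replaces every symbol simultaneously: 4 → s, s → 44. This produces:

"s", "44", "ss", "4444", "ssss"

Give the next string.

Apply φ to ssss symbol by symbol: s→44, s→44, s→44, s→44; joined: 44 44 44 44.

44444444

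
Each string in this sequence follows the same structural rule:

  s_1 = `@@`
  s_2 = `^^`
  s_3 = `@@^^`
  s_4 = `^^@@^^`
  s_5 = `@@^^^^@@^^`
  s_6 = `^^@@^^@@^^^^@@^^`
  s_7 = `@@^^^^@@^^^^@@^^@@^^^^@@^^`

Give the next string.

^^@@^^@@^^^^@@^^@@^^^^@@^^^^@@^^@@^^^^@@^^

This is a Fibonacci-style word recurrence s(k) = s(k−2)·s(k−1): e.g. @@·^^ = @@^^.
So term 8 is ^^@@^^@@^^^^@@^^·@@^^^^@@^^^^@@^^@@^^^^@@^^.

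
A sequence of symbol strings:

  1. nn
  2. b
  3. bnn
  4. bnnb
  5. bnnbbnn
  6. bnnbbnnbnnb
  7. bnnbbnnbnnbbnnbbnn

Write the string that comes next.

This is a Fibonacci-style word recurrence s(k) = s(k−1)·s(k−2): e.g. b·nn = bnn.
So term 8 is bnnbbnnbnnbbnnbbnn·bnnbbnnbnnb.

bnnbbnnbnnbbnnbbnnbnnbbnnbnnb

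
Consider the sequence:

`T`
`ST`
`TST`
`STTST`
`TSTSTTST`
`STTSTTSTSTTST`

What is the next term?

TSTSTTSTSTTSTTSTSTTST

Each term (from the third on) is the two preceding terms concatenated in order: term 3 = T·ST = TST.
Continuing: TSTSTTST · STTSTTSTSTTST gives term 7.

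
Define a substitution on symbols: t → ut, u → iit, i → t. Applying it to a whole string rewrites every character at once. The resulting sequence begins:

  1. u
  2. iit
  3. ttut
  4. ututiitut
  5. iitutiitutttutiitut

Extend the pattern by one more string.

ttutiitutttutiitutututiitutttutiitut

Applying the rule to each of the 19 symbols of iitutiitutttutiitut gives the pieces t t ut iit ut t t ut iit ut ut ut iit ut t t ut iit ut, which concatenate to the answer.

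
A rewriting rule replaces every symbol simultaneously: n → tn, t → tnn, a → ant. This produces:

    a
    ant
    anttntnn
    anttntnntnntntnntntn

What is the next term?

Applying the rule to each of the 20 symbols of anttntnntnntntnntntn gives the pieces ant tn tnn tnn tn tnn tn tn tnn tn tn tnn tn tnn tn tn tnn tn tnn tn, which concatenate to the answer.

anttntnntnntntnntntntnntntntnntntnntntntnntntnntn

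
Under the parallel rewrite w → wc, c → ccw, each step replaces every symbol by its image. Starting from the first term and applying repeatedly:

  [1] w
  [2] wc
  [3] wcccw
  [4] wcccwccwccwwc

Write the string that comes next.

wcccwccwccwwcccwccwwcccwccwwcwcccw

Replace each of the 13 characters of wcccwccwccwwc in place — wc ccw ccw ccw wc ccw ccw wc ccw ccw wc wc ccw — and concatenate.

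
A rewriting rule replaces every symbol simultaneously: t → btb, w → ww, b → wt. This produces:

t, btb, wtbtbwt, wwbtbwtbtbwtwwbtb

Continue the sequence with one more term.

φ(wwbtbwtbtbwtwwbtb) expands symbol-by-symbol to ww ww wt btb wt ww btb wt btb wt ww btb ww ww wt btb wt; joining the 17 pieces gives the next term.

wwwwwtbtbwtwwbtbwtbtbwtwwbtbwwwwwtbtbwt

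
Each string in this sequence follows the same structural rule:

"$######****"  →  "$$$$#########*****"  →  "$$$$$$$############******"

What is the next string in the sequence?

Term n consists of 3n-2 $'s, followed by 3n+3 #'s, followed by n+3 *'s (n = 1, 2, …).
At n = 4 the blocks have lengths 10, 15, 7.

$$$$$$$$$$###############*******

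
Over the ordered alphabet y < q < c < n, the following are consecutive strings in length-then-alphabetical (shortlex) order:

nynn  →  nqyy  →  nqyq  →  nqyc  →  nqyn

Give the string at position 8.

Stepping forward 3 times from nqyn: nqyn → nqqy → nqqq, then the target.

nqqc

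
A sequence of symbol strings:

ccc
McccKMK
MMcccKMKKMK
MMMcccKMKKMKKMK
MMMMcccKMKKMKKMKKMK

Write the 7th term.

Each term wraps the previous one in M on the left and KMK on the right.
From MMMMcccKMKKMKKMKKMK, 2 further steps: MMMMcccKMKKMKKMKKMK → MMMMMcccKMKKMKKMKKMKKMK → (answer).

MMMMMMcccKMKKMKKMKKMKKMKKMK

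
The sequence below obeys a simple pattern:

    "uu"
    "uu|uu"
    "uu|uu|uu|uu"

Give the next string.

s(k+1) = s(k)·|·s(k) — each term doubles the last with '|' between the halves.
One more doubling of uu|uu|uu|uu gives the answer.

uu|uu|uu|uu|uu|uu|uu|uu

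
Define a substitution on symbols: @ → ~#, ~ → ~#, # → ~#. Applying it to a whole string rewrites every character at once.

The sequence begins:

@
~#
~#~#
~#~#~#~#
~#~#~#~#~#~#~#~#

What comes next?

~#~#~#~#~#~#~#~#~#~#~#~#~#~#~#~#

Applying the rule to each of the 16 symbols of ~#~#~#~#~#~#~#~# gives the pieces ~# ~# ~# ~# ~# ~# ~# ~# ~# ~# ~# ~# ~# ~# ~# ~#, which concatenate to the answer.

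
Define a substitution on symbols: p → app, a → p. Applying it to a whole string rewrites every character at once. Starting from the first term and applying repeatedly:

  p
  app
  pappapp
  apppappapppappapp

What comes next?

Applying the rule to each of the 17 symbols of apppappapppappapp gives the pieces p app app app p app app p app app app p app app p app app, which concatenate to the answer.

pappappapppappapppappappapppappapppappapp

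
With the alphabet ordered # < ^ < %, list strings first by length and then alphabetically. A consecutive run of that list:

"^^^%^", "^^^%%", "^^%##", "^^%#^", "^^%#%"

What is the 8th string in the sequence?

^^%^%

Stepping forward 3 times from ^^%#%: ^^%#% → ^^%^# → ^^%^^, then the target.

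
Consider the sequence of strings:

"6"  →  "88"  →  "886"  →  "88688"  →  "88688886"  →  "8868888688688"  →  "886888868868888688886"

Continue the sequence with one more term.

8868888688688886888868868888688688

From term 3 onward, concatenate the last term with the second-to-last: 88·6 = 886, 886·88 = 88688, …
The next term joins 886888868868888688886 and 8868888688688.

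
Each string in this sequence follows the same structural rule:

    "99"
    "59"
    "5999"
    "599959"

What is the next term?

5999595999

Each term (from the third on) is the previous term followed by the one before it: term 3 = 59·99 = 5999.
The next term joins 599959 and 5999.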